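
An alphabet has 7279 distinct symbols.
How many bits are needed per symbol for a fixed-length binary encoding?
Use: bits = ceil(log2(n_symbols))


log2(7279) = 12.8295
Bracket: 2^12 = 4096 < 7279 <= 2^13 = 8192
So ceil(log2(7279)) = 13

bits = ceil(log2(7279)) = ceil(12.8295) = 13 bits


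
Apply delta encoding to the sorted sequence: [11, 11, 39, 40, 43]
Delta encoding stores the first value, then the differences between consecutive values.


First value: 11
Deltas:
  11 - 11 = 0
  39 - 11 = 28
  40 - 39 = 1
  43 - 40 = 3


Delta encoded: [11, 0, 28, 1, 3]


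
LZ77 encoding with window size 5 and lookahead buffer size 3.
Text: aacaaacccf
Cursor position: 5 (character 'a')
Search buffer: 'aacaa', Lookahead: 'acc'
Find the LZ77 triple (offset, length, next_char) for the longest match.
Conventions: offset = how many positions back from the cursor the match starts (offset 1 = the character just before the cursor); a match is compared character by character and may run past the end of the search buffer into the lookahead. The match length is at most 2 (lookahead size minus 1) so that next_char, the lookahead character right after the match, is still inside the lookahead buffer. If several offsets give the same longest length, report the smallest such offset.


Try each offset into the search buffer:
  offset=1 (pos 4, char 'a'): match length 1
  offset=2 (pos 3, char 'a'): match length 1
  offset=3 (pos 2, char 'c'): match length 0
  offset=4 (pos 1, char 'a'): match length 2
  offset=5 (pos 0, char 'a'): match length 1
Longest match has length 2 at offset 4.
next_char = character at position 5 + 2 = 7 -> 'c'

Best match: offset=4, length=2 (matching 'ac' starting at position 1)
LZ77 triple: (4, 2, 'c')


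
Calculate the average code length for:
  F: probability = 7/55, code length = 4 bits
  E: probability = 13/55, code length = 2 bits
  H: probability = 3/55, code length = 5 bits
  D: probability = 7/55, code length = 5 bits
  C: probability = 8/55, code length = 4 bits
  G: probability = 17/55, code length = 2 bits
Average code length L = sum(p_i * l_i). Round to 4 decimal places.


Weighted contributions p_i * l_i:
  F: (7/55) * 4 = 28/55
  E: (13/55) * 2 = 26/55
  H: (3/55) * 5 = 15/55
  D: (7/55) * 5 = 35/55
  C: (8/55) * 4 = 32/55
  G: (17/55) * 2 = 34/55
Sum = (28 + 26 + 15 + 35 + 32 + 34)/55 = 170/55

L = 170/55 = 3.0909 bits/symbol


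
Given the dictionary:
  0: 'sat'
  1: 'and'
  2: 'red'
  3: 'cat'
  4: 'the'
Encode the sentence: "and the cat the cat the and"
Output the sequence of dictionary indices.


Look up each word in the dictionary:
  'and' -> 1
  'the' -> 4
  'cat' -> 3
  'the' -> 4
  'cat' -> 3
  'the' -> 4
  'and' -> 1

Encoded: [1, 4, 3, 4, 3, 4, 1]


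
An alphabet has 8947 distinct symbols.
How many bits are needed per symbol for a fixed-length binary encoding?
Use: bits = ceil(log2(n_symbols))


log2(8947) = 13.1272
Bracket: 2^13 = 8192 < 8947 <= 2^14 = 16384
So ceil(log2(8947)) = 14

bits = ceil(log2(8947)) = ceil(13.1272) = 14 bits


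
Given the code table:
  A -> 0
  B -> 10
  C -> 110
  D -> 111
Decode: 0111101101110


Decoding:
0 -> A
111 -> D
10 -> B
110 -> C
111 -> D
0 -> A


Result: ADBCDA


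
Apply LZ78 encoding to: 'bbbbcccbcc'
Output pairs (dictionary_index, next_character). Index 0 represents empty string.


LZ78 encoding steps:
Dictionary: {0: ''}
Step 1: w='' (idx 0), next='b' -> output (0, 'b'), add 'b' as idx 1
Step 2: w='b' (idx 1), next='b' -> output (1, 'b'), add 'bb' as idx 2
Step 3: w='b' (idx 1), next='c' -> output (1, 'c'), add 'bc' as idx 3
Step 4: w='' (idx 0), next='c' -> output (0, 'c'), add 'c' as idx 4
Step 5: w='c' (idx 4), next='b' -> output (4, 'b'), add 'cb' as idx 5
Step 6: w='c' (idx 4), next='c' -> output (4, 'c'), add 'cc' as idx 6


Encoded: [(0, 'b'), (1, 'b'), (1, 'c'), (0, 'c'), (4, 'b'), (4, 'c')]


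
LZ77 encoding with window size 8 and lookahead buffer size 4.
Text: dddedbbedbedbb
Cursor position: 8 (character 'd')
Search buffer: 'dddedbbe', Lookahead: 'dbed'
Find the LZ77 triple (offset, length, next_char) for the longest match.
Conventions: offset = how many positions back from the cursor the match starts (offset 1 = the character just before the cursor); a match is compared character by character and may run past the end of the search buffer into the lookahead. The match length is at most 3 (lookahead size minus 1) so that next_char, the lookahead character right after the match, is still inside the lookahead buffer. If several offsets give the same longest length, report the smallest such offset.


Try each offset into the search buffer:
  offset=1 (pos 7, char 'e'): match length 0
  offset=2 (pos 6, char 'b'): match length 0
  offset=3 (pos 5, char 'b'): match length 0
  offset=4 (pos 4, char 'd'): match length 2
  offset=5 (pos 3, char 'e'): match length 0
  offset=6 (pos 2, char 'd'): match length 1
  offset=7 (pos 1, char 'd'): match length 1
  offset=8 (pos 0, char 'd'): match length 1
Longest match has length 2 at offset 4.
next_char = character at position 8 + 2 = 10 -> 'e'

Best match: offset=4, length=2 (matching 'db' starting at position 4)
LZ77 triple: (4, 2, 'e')


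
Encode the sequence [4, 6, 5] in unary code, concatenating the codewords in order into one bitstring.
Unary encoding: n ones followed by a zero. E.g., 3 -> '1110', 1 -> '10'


Encode each number as n ones followed by a terminating 0:
  4 -> 11110 (5 bits)
  6 -> 1111110 (7 bits)
  5 -> 111110 (6 bits)
Total length = 5 + 7 + 6 = 18 bits.

Unary([4, 6, 5]) = 111101111110111110 (18 bits)


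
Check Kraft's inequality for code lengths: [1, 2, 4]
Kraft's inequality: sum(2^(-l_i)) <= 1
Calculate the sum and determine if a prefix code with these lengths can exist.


Sum = 2^(-1) + 2^(-2) + 2^(-4)
    = 0.5 + 0.25 + 0.0625
    = 13/16 = 0.8125
Since 0.8125 <= 1, Kraft's inequality IS satisfied.
A prefix code with these lengths CAN exist.

Kraft sum = 0.8125. Satisfied.


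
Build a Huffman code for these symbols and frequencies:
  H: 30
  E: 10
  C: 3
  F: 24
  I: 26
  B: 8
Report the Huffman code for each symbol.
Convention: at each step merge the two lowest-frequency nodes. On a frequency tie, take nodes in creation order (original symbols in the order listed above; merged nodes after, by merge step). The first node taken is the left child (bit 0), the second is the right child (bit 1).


Huffman tree construction:
Step 1: Merge C(3) + B(8) = 11
Step 2: Merge E(10) + (C+B)(11) = 21
Step 3: Merge (E+(C+B))(21) + F(24) = 45
Step 4: Merge I(26) + H(30) = 56
Step 5: Merge ((E+(C+B))+F)(45) + (I+H)(56) = 101
Read each symbol's code off the tree from the root (left child = 0, right child = 1).

Codes:
  H: 11 (length 2)
  E: 000 (length 3)
  C: 0010 (length 4)
  F: 01 (length 2)
  I: 10 (length 2)
  B: 0011 (length 4)
Average code length: 234/101 = 2.3168 bits/symbol


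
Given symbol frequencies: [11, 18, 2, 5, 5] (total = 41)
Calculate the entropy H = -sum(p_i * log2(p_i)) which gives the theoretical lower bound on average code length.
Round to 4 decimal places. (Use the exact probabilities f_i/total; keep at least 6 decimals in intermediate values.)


Per-symbol terms -p_i * log2(p_i) with p_i = f_i/41:
  p = 11/41 = 0.268293: log2(p) = -1.898120, -p*log2(p) = 0.509252
  p = 18/41 = 0.439024: log2(p) = -1.187627, -p*log2(p) = 0.521397
  p = 2/41 = 0.048780: log2(p) = -4.357552, -p*log2(p) = 0.212564
  p = 5/41 = 0.121951: log2(p) = -3.035624, -p*log2(p) = 0.370198
  p = 5/41 = 0.121951: log2(p) = -3.035624, -p*log2(p) = 0.370198
H = 0.509252 + 0.521397 + 0.212564 + 0.370198 + 0.370198 = 1.983609

H = 1.9836 bits/symbol


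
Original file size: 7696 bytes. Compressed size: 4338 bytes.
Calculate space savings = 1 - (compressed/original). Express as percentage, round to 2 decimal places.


ratio = compressed/original = 4338/7696 = 0.563669
savings = 1 - ratio = 1 - 0.563669 = 0.436331
as a percentage: 0.436331 * 100 = 43.63%

Space savings = 1 - 4338/7696 = 43.63%


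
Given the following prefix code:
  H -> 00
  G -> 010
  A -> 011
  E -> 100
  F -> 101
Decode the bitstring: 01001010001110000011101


Decoding step by step:
Bits 010 -> G
Bits 010 -> G
Bits 100 -> E
Bits 011 -> A
Bits 100 -> E
Bits 00 -> H
Bits 011 -> A
Bits 101 -> F


Decoded message: GGEAEHAF


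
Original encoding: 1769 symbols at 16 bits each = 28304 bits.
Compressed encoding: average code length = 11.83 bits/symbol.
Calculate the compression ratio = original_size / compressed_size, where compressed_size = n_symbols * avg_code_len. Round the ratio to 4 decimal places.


original_size = n_symbols * orig_bits = 1769 * 16 = 28304 bits
compressed_size = n_symbols * avg_code_len = 1769 * 11.83 = 20927.27 bits
ratio = original_size / compressed_size = 28304 / 20927.27 = 1.3525

Compression ratio = 1.3525


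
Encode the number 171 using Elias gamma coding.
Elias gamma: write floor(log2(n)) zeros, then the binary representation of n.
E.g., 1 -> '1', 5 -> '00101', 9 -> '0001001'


num_bits = floor(log2(171)) + 1 = 8
leading_zeros = num_bits - 1 = 7
binary(171) = 10101011

Elias gamma(171) = '0000000' + '10101011' = 000000010101011 (15 bits)


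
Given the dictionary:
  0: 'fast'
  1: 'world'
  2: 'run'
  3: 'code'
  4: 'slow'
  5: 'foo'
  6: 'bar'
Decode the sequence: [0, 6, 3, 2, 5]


Look up each index in the dictionary:
  0 -> 'fast'
  6 -> 'bar'
  3 -> 'code'
  2 -> 'run'
  5 -> 'foo'

Decoded: "fast bar code run foo"


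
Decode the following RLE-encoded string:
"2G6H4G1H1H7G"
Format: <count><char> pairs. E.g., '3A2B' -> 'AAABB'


Expanding each <count><char> pair:
  2G -> 'GG'
  6H -> 'HHHHHH'
  4G -> 'GGGG'
  1H -> 'H'
  1H -> 'H'
  7G -> 'GGGGGGG'

Decoded = GGHHHHHHGGGGHHGGGGGGG


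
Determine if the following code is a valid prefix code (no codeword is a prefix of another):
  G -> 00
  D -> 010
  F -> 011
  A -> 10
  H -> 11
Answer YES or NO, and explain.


Checking each pair (does one codeword prefix another?):
  G='00' vs D='010': no prefix
  G='00' vs F='011': no prefix
  G='00' vs A='10': no prefix
  G='00' vs H='11': no prefix
  D='010' vs G='00': no prefix
  D='010' vs F='011': no prefix
  D='010' vs A='10': no prefix
  D='010' vs H='11': no prefix
  F='011' vs G='00': no prefix
  F='011' vs D='010': no prefix
  F='011' vs A='10': no prefix
  F='011' vs H='11': no prefix
  A='10' vs G='00': no prefix
  A='10' vs D='010': no prefix
  A='10' vs F='011': no prefix
  A='10' vs H='11': no prefix
  H='11' vs G='00': no prefix
  H='11' vs D='010': no prefix
  H='11' vs F='011': no prefix
  H='11' vs A='10': no prefix
No violation found over all pairs.

YES -- this is a valid prefix code. No codeword is a prefix of any other codeword.


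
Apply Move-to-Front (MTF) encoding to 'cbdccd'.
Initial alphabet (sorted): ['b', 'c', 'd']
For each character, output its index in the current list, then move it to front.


MTF encoding:
'c': index 1 in ['b', 'c', 'd'] -> ['c', 'b', 'd']
'b': index 1 in ['c', 'b', 'd'] -> ['b', 'c', 'd']
'd': index 2 in ['b', 'c', 'd'] -> ['d', 'b', 'c']
'c': index 2 in ['d', 'b', 'c'] -> ['c', 'd', 'b']
'c': index 0 in ['c', 'd', 'b'] -> ['c', 'd', 'b']
'd': index 1 in ['c', 'd', 'b'] -> ['d', 'c', 'b']


Output: [1, 1, 2, 2, 0, 1]


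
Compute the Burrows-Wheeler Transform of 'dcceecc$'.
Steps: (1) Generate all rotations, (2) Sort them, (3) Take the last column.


Rotations (sorted):
  0: $dcceecc -> last char: c
  1: c$dcceec -> last char: c
  2: cc$dccee -> last char: e
  3: cceecc$d -> last char: d
  4: ceecc$dc -> last char: c
  5: dcceecc$ -> last char: $
  6: ecc$dcce -> last char: e
  7: eecc$dcc -> last char: c


BWT = ccedc$ec


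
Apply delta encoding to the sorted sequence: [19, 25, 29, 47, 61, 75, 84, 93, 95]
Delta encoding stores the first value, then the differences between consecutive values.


First value: 19
Deltas:
  25 - 19 = 6
  29 - 25 = 4
  47 - 29 = 18
  61 - 47 = 14
  75 - 61 = 14
  84 - 75 = 9
  93 - 84 = 9
  95 - 93 = 2


Delta encoded: [19, 6, 4, 18, 14, 14, 9, 9, 2]


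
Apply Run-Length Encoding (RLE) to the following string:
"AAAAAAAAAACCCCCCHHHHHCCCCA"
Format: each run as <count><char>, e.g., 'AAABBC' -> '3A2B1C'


Scanning runs left to right:
  i=0: run of 'A' x 10 -> '10A'
  i=10: run of 'C' x 6 -> '6C'
  i=16: run of 'H' x 5 -> '5H'
  i=21: run of 'C' x 4 -> '4C'
  i=25: run of 'A' x 1 -> '1A'

RLE = 10A6C5H4C1A


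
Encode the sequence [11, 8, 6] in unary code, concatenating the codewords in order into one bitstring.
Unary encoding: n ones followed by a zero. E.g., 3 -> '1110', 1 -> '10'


Encode each number as n ones followed by a terminating 0:
  11 -> 111111111110 (12 bits)
  8 -> 111111110 (9 bits)
  6 -> 1111110 (7 bits)
Total length = 12 + 9 + 7 = 28 bits.

Unary([11, 8, 6]) = 1111111111101111111101111110 (28 bits)


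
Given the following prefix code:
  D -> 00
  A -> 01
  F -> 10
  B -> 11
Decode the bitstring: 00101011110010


Decoding step by step:
Bits 00 -> D
Bits 10 -> F
Bits 10 -> F
Bits 11 -> B
Bits 11 -> B
Bits 00 -> D
Bits 10 -> F


Decoded message: DFFBBDF


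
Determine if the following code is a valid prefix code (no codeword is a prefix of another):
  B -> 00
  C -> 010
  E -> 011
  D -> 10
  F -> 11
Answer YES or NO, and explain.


Checking each pair (does one codeword prefix another?):
  B='00' vs C='010': no prefix
  B='00' vs E='011': no prefix
  B='00' vs D='10': no prefix
  B='00' vs F='11': no prefix
  C='010' vs B='00': no prefix
  C='010' vs E='011': no prefix
  C='010' vs D='10': no prefix
  C='010' vs F='11': no prefix
  E='011' vs B='00': no prefix
  E='011' vs C='010': no prefix
  E='011' vs D='10': no prefix
  E='011' vs F='11': no prefix
  D='10' vs B='00': no prefix
  D='10' vs C='010': no prefix
  D='10' vs E='011': no prefix
  D='10' vs F='11': no prefix
  F='11' vs B='00': no prefix
  F='11' vs C='010': no prefix
  F='11' vs E='011': no prefix
  F='11' vs D='10': no prefix
No violation found over all pairs.

YES -- this is a valid prefix code. No codeword is a prefix of any other codeword.


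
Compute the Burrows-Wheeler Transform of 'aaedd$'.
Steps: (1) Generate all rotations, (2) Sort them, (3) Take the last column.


Rotations (sorted):
  0: $aaedd -> last char: d
  1: aaedd$ -> last char: $
  2: aedd$a -> last char: a
  3: d$aaed -> last char: d
  4: dd$aae -> last char: e
  5: edd$aa -> last char: a


BWT = d$adea


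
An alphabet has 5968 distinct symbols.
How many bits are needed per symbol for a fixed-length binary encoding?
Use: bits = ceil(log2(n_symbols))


log2(5968) = 12.543
Bracket: 2^12 = 4096 < 5968 <= 2^13 = 8192
So ceil(log2(5968)) = 13

bits = ceil(log2(5968)) = ceil(12.543) = 13 bits


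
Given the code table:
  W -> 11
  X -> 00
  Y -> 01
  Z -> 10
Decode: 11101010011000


Decoding:
11 -> W
10 -> Z
10 -> Z
10 -> Z
01 -> Y
10 -> Z
00 -> X


Result: WZZZYZX


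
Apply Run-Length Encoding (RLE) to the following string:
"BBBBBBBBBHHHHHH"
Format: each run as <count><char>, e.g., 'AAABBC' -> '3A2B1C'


Scanning runs left to right:
  i=0: run of 'B' x 9 -> '9B'
  i=9: run of 'H' x 6 -> '6H'

RLE = 9B6H


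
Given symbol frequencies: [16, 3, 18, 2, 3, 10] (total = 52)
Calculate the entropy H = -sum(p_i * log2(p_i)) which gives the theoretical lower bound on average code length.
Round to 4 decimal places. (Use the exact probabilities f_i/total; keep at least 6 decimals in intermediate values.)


Per-symbol terms -p_i * log2(p_i) with p_i = f_i/52:
  p = 16/52 = 0.307692: log2(p) = -1.700440, -p*log2(p) = 0.523212
  p = 3/52 = 0.057692: log2(p) = -4.115477, -p*log2(p) = 0.237431
  p = 18/52 = 0.346154: log2(p) = -1.530515, -p*log2(p) = 0.529794
  p = 2/52 = 0.038462: log2(p) = -4.700440, -p*log2(p) = 0.180786
  p = 3/52 = 0.057692: log2(p) = -4.115477, -p*log2(p) = 0.237431
  p = 10/52 = 0.192308: log2(p) = -2.378512, -p*log2(p) = 0.457406
H = 0.523212 + 0.237431 + 0.529794 + 0.180786 + 0.237431 + 0.457406 = 2.166060

H = 2.1661 bits/symbol


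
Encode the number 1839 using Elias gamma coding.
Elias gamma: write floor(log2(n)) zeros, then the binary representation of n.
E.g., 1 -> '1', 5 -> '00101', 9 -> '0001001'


num_bits = floor(log2(1839)) + 1 = 11
leading_zeros = num_bits - 1 = 10
binary(1839) = 11100101111

Elias gamma(1839) = '0000000000' + '11100101111' = 000000000011100101111 (21 bits)


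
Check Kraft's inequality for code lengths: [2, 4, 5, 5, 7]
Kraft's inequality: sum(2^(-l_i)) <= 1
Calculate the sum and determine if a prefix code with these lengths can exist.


Sum = 2^(-2) + 2^(-4) + 2^(-5) + 2^(-5) + 2^(-7)
    = 0.25 + 0.0625 + 0.03125 + 0.03125 + 0.0078125
    = 49/128 = 0.3828125
Since 0.3828125 <= 1, Kraft's inequality IS satisfied.
A prefix code with these lengths CAN exist.

Kraft sum = 0.3828125. Satisfied.


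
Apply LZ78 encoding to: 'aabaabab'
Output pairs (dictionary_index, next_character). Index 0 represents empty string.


LZ78 encoding steps:
Dictionary: {0: ''}
Step 1: w='' (idx 0), next='a' -> output (0, 'a'), add 'a' as idx 1
Step 2: w='a' (idx 1), next='b' -> output (1, 'b'), add 'ab' as idx 2
Step 3: w='a' (idx 1), next='a' -> output (1, 'a'), add 'aa' as idx 3
Step 4: w='' (idx 0), next='b' -> output (0, 'b'), add 'b' as idx 4
Step 5: w='ab' (idx 2), end of input -> output (2, '')


Encoded: [(0, 'a'), (1, 'b'), (1, 'a'), (0, 'b'), (2, '')]


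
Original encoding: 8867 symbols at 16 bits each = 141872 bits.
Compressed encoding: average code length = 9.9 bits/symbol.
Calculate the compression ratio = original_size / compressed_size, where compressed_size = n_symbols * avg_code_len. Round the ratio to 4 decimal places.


original_size = n_symbols * orig_bits = 8867 * 16 = 141872 bits
compressed_size = n_symbols * avg_code_len = 8867 * 9.9 = 87783.3 bits
ratio = original_size / compressed_size = 141872 / 87783.3 = 1.6162

Compression ratio = 1.6162


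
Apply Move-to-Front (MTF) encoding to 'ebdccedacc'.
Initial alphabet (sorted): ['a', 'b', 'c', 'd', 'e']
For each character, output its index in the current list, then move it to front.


MTF encoding:
'e': index 4 in ['a', 'b', 'c', 'd', 'e'] -> ['e', 'a', 'b', 'c', 'd']
'b': index 2 in ['e', 'a', 'b', 'c', 'd'] -> ['b', 'e', 'a', 'c', 'd']
'd': index 4 in ['b', 'e', 'a', 'c', 'd'] -> ['d', 'b', 'e', 'a', 'c']
'c': index 4 in ['d', 'b', 'e', 'a', 'c'] -> ['c', 'd', 'b', 'e', 'a']
'c': index 0 in ['c', 'd', 'b', 'e', 'a'] -> ['c', 'd', 'b', 'e', 'a']
'e': index 3 in ['c', 'd', 'b', 'e', 'a'] -> ['e', 'c', 'd', 'b', 'a']
'd': index 2 in ['e', 'c', 'd', 'b', 'a'] -> ['d', 'e', 'c', 'b', 'a']
'a': index 4 in ['d', 'e', 'c', 'b', 'a'] -> ['a', 'd', 'e', 'c', 'b']
'c': index 3 in ['a', 'd', 'e', 'c', 'b'] -> ['c', 'a', 'd', 'e', 'b']
'c': index 0 in ['c', 'a', 'd', 'e', 'b'] -> ['c', 'a', 'd', 'e', 'b']


Output: [4, 2, 4, 4, 0, 3, 2, 4, 3, 0]


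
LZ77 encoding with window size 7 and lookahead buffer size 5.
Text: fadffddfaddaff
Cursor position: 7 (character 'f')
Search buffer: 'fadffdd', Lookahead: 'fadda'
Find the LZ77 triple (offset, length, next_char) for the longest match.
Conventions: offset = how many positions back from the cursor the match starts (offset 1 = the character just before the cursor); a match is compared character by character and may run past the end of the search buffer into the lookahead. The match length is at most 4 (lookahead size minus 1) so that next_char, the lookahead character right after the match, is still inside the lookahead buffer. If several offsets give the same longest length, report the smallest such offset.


Try each offset into the search buffer:
  offset=1 (pos 6, char 'd'): match length 0
  offset=2 (pos 5, char 'd'): match length 0
  offset=3 (pos 4, char 'f'): match length 1
  offset=4 (pos 3, char 'f'): match length 1
  offset=5 (pos 2, char 'd'): match length 0
  offset=6 (pos 1, char 'a'): match length 0
  offset=7 (pos 0, char 'f'): match length 3
Longest match has length 3 at offset 7.
next_char = character at position 7 + 3 = 10 -> 'd'

Best match: offset=7, length=3 (matching 'fad' starting at position 0)
LZ77 triple: (7, 3, 'd')


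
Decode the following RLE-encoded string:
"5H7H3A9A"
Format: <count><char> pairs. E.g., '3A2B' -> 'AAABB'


Expanding each <count><char> pair:
  5H -> 'HHHHH'
  7H -> 'HHHHHHH'
  3A -> 'AAA'
  9A -> 'AAAAAAAAA'

Decoded = HHHHHHHHHHHHAAAAAAAAAAAA


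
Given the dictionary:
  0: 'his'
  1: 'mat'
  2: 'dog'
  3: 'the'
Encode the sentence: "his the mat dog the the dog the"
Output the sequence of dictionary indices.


Look up each word in the dictionary:
  'his' -> 0
  'the' -> 3
  'mat' -> 1
  'dog' -> 2
  'the' -> 3
  'the' -> 3
  'dog' -> 2
  'the' -> 3

Encoded: [0, 3, 1, 2, 3, 3, 2, 3]


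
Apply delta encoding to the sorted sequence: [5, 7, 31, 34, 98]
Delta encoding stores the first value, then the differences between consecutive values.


First value: 5
Deltas:
  7 - 5 = 2
  31 - 7 = 24
  34 - 31 = 3
  98 - 34 = 64


Delta encoded: [5, 2, 24, 3, 64]


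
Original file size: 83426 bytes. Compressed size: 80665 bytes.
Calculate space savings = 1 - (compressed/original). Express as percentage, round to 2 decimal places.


ratio = compressed/original = 80665/83426 = 0.966905
savings = 1 - ratio = 1 - 0.966905 = 0.033095
as a percentage: 0.033095 * 100 = 3.31%

Space savings = 1 - 80665/83426 = 3.31%


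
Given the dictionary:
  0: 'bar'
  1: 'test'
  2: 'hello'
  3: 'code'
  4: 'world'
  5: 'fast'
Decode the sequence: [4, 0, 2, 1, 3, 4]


Look up each index in the dictionary:
  4 -> 'world'
  0 -> 'bar'
  2 -> 'hello'
  1 -> 'test'
  3 -> 'code'
  4 -> 'world'

Decoded: "world bar hello test code world"


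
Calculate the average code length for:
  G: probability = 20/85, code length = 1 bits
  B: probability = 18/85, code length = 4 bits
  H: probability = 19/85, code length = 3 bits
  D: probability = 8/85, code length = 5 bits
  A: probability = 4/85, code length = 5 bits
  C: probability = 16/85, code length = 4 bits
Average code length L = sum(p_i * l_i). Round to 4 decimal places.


Weighted contributions p_i * l_i:
  G: (20/85) * 1 = 20/85
  B: (18/85) * 4 = 72/85
  H: (19/85) * 3 = 57/85
  D: (8/85) * 5 = 40/85
  A: (4/85) * 5 = 20/85
  C: (16/85) * 4 = 64/85
Sum = (20 + 72 + 57 + 40 + 20 + 64)/85 = 273/85

L = 273/85 = 3.2118 bits/symbol


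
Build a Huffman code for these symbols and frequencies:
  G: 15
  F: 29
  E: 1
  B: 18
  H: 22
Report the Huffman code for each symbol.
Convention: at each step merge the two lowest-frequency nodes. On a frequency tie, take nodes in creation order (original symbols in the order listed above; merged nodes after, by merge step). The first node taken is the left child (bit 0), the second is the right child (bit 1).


Huffman tree construction:
Step 1: Merge E(1) + G(15) = 16
Step 2: Merge (E+G)(16) + B(18) = 34
Step 3: Merge H(22) + F(29) = 51
Step 4: Merge ((E+G)+B)(34) + (H+F)(51) = 85
Read each symbol's code off the tree from the root (left child = 0, right child = 1).

Codes:
  G: 001 (length 3)
  F: 11 (length 2)
  E: 000 (length 3)
  B: 01 (length 2)
  H: 10 (length 2)
Average code length: 186/85 = 2.1882 bits/symbol


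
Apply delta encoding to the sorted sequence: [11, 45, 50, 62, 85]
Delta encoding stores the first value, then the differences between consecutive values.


First value: 11
Deltas:
  45 - 11 = 34
  50 - 45 = 5
  62 - 50 = 12
  85 - 62 = 23


Delta encoded: [11, 34, 5, 12, 23]


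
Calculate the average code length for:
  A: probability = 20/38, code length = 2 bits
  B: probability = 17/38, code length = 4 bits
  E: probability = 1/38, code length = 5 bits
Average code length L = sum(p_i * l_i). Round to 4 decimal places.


Weighted contributions p_i * l_i:
  A: (20/38) * 2 = 40/38
  B: (17/38) * 4 = 68/38
  E: (1/38) * 5 = 5/38
Sum = (40 + 68 + 5)/38 = 113/38

L = 113/38 = 2.9737 bits/symbol


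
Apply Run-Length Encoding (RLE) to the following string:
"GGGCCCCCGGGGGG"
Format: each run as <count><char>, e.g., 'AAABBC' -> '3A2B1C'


Scanning runs left to right:
  i=0: run of 'G' x 3 -> '3G'
  i=3: run of 'C' x 5 -> '5C'
  i=8: run of 'G' x 6 -> '6G'

RLE = 3G5C6G


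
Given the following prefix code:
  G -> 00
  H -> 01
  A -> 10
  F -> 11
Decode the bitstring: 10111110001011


Decoding step by step:
Bits 10 -> A
Bits 11 -> F
Bits 11 -> F
Bits 10 -> A
Bits 00 -> G
Bits 10 -> A
Bits 11 -> F


Decoded message: AFFAGAF


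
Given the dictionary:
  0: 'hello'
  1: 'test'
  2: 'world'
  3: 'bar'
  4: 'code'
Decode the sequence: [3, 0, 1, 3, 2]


Look up each index in the dictionary:
  3 -> 'bar'
  0 -> 'hello'
  1 -> 'test'
  3 -> 'bar'
  2 -> 'world'

Decoded: "bar hello test bar world"


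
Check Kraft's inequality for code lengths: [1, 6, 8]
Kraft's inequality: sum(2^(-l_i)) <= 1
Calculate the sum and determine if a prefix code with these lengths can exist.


Sum = 2^(-1) + 2^(-6) + 2^(-8)
    = 0.5 + 0.015625 + 0.00390625
    = 133/256 = 0.51953125
Since 0.51953125 <= 1, Kraft's inequality IS satisfied.
A prefix code with these lengths CAN exist.

Kraft sum = 0.51953125. Satisfied.


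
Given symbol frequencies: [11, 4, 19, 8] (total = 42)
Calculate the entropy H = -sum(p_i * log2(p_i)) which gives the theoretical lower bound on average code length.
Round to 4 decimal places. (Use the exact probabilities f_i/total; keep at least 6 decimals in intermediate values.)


Per-symbol terms -p_i * log2(p_i) with p_i = f_i/42:
  p = 11/42 = 0.261905: log2(p) = -1.932886, -p*log2(p) = 0.506232
  p = 4/42 = 0.095238: log2(p) = -3.392317, -p*log2(p) = 0.323078
  p = 19/42 = 0.452381: log2(p) = -1.144390, -p*log2(p) = 0.517700
  p = 8/42 = 0.190476: log2(p) = -2.392317, -p*log2(p) = 0.455680
H = 0.506232 + 0.323078 + 0.517700 + 0.455680 = 1.802690

H = 1.8027 bits/symbol


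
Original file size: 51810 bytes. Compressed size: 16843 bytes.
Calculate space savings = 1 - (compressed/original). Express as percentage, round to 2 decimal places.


ratio = compressed/original = 16843/51810 = 0.325092
savings = 1 - ratio = 1 - 0.325092 = 0.674908
as a percentage: 0.674908 * 100 = 67.49%

Space savings = 1 - 16843/51810 = 67.49%


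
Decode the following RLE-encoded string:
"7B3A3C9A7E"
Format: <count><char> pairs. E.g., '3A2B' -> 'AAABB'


Expanding each <count><char> pair:
  7B -> 'BBBBBBB'
  3A -> 'AAA'
  3C -> 'CCC'
  9A -> 'AAAAAAAAA'
  7E -> 'EEEEEEE'

Decoded = BBBBBBBAAACCCAAAAAAAAAEEEEEEE


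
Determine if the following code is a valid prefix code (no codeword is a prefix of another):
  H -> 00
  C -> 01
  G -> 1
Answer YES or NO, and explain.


Checking each pair (does one codeword prefix another?):
  H='00' vs C='01': no prefix
  H='00' vs G='1': no prefix
  C='01' vs H='00': no prefix
  C='01' vs G='1': no prefix
  G='1' vs H='00': no prefix
  G='1' vs C='01': no prefix
No violation found over all pairs.

YES -- this is a valid prefix code. No codeword is a prefix of any other codeword.


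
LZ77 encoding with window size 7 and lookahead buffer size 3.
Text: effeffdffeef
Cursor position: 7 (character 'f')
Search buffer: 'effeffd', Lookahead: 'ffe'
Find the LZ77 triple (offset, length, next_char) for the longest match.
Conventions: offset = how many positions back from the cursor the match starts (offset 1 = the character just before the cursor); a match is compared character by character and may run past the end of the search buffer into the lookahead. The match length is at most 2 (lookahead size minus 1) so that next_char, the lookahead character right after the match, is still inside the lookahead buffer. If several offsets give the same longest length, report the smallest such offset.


Try each offset into the search buffer:
  offset=1 (pos 6, char 'd'): match length 0
  offset=2 (pos 5, char 'f'): match length 1
  offset=3 (pos 4, char 'f'): match length 2
  offset=4 (pos 3, char 'e'): match length 0
  offset=5 (pos 2, char 'f'): match length 1
  offset=6 (pos 1, char 'f'): match length 2
  offset=7 (pos 0, char 'e'): match length 0
Longest match has length 2, found at offsets 3, 6; take the smallest, offset 3.
next_char = character at position 7 + 2 = 9 -> 'e'

Best match: offset=3, length=2 (matching 'ff' starting at position 4)
LZ77 triple: (3, 2, 'e')


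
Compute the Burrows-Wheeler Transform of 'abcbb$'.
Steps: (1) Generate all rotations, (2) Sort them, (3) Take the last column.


Rotations (sorted):
  0: $abcbb -> last char: b
  1: abcbb$ -> last char: $
  2: b$abcb -> last char: b
  3: bb$abc -> last char: c
  4: bcbb$a -> last char: a
  5: cbb$ab -> last char: b


BWT = b$bcab


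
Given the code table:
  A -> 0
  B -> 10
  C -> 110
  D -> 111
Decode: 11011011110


Decoding:
110 -> C
110 -> C
111 -> D
10 -> B


Result: CCDB


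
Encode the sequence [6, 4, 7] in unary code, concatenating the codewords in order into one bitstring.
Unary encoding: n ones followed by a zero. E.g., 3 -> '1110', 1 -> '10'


Encode each number as n ones followed by a terminating 0:
  6 -> 1111110 (7 bits)
  4 -> 11110 (5 bits)
  7 -> 11111110 (8 bits)
Total length = 7 + 5 + 8 = 20 bits.

Unary([6, 4, 7]) = 11111101111011111110 (20 bits)


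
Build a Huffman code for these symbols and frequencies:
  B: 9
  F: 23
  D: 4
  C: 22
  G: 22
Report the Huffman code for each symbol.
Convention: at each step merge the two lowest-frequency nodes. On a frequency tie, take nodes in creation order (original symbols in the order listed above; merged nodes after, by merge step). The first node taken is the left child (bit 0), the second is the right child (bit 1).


Huffman tree construction:
Step 1: Merge D(4) + B(9) = 13
Step 2: Merge (D+B)(13) + C(22) = 35
Step 3: Merge G(22) + F(23) = 45
Step 4: Merge ((D+B)+C)(35) + (G+F)(45) = 80
Read each symbol's code off the tree from the root (left child = 0, right child = 1).

Codes:
  B: 001 (length 3)
  F: 11 (length 2)
  D: 000 (length 3)
  C: 01 (length 2)
  G: 10 (length 2)
Average code length: 173/80 = 2.1625 bits/symbol


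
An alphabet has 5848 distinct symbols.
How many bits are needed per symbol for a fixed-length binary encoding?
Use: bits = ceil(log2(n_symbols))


log2(5848) = 12.5137
Bracket: 2^12 = 4096 < 5848 <= 2^13 = 8192
So ceil(log2(5848)) = 13

bits = ceil(log2(5848)) = ceil(12.5137) = 13 bits


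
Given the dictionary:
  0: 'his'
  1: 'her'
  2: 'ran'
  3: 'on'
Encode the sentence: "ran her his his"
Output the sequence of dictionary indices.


Look up each word in the dictionary:
  'ran' -> 2
  'her' -> 1
  'his' -> 0
  'his' -> 0

Encoded: [2, 1, 0, 0]


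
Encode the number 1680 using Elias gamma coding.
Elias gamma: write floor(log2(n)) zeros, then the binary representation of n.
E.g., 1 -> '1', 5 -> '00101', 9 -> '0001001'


num_bits = floor(log2(1680)) + 1 = 11
leading_zeros = num_bits - 1 = 10
binary(1680) = 11010010000

Elias gamma(1680) = '0000000000' + '11010010000' = 000000000011010010000 (21 bits)


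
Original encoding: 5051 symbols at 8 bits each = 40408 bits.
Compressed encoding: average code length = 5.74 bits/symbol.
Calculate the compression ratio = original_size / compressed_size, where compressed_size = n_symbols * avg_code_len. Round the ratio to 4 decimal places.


original_size = n_symbols * orig_bits = 5051 * 8 = 40408 bits
compressed_size = n_symbols * avg_code_len = 5051 * 5.74 = 28992.74 bits
ratio = original_size / compressed_size = 40408 / 28992.74 = 1.3937

Compression ratio = 1.3937


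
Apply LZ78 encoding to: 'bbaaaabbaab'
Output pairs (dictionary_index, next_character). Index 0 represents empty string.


LZ78 encoding steps:
Dictionary: {0: ''}
Step 1: w='' (idx 0), next='b' -> output (0, 'b'), add 'b' as idx 1
Step 2: w='b' (idx 1), next='a' -> output (1, 'a'), add 'ba' as idx 2
Step 3: w='' (idx 0), next='a' -> output (0, 'a'), add 'a' as idx 3
Step 4: w='a' (idx 3), next='a' -> output (3, 'a'), add 'aa' as idx 4
Step 5: w='b' (idx 1), next='b' -> output (1, 'b'), add 'bb' as idx 5
Step 6: w='aa' (idx 4), next='b' -> output (4, 'b'), add 'aab' as idx 6


Encoded: [(0, 'b'), (1, 'a'), (0, 'a'), (3, 'a'), (1, 'b'), (4, 'b')]


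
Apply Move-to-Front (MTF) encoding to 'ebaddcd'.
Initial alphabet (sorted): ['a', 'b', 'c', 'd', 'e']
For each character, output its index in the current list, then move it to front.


MTF encoding:
'e': index 4 in ['a', 'b', 'c', 'd', 'e'] -> ['e', 'a', 'b', 'c', 'd']
'b': index 2 in ['e', 'a', 'b', 'c', 'd'] -> ['b', 'e', 'a', 'c', 'd']
'a': index 2 in ['b', 'e', 'a', 'c', 'd'] -> ['a', 'b', 'e', 'c', 'd']
'd': index 4 in ['a', 'b', 'e', 'c', 'd'] -> ['d', 'a', 'b', 'e', 'c']
'd': index 0 in ['d', 'a', 'b', 'e', 'c'] -> ['d', 'a', 'b', 'e', 'c']
'c': index 4 in ['d', 'a', 'b', 'e', 'c'] -> ['c', 'd', 'a', 'b', 'e']
'd': index 1 in ['c', 'd', 'a', 'b', 'e'] -> ['d', 'c', 'a', 'b', 'e']


Output: [4, 2, 2, 4, 0, 4, 1]


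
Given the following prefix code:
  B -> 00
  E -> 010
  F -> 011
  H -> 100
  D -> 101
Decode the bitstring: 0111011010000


Decoding step by step:
Bits 011 -> F
Bits 101 -> D
Bits 101 -> D
Bits 00 -> B
Bits 00 -> B


Decoded message: FDDBB


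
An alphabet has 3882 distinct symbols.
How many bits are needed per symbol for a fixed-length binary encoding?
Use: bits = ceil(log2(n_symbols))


log2(3882) = 11.9226
Bracket: 2^11 = 2048 < 3882 <= 2^12 = 4096
So ceil(log2(3882)) = 12

bits = ceil(log2(3882)) = ceil(11.9226) = 12 bits


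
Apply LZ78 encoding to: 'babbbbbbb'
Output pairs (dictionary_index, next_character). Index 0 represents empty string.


LZ78 encoding steps:
Dictionary: {0: ''}
Step 1: w='' (idx 0), next='b' -> output (0, 'b'), add 'b' as idx 1
Step 2: w='' (idx 0), next='a' -> output (0, 'a'), add 'a' as idx 2
Step 3: w='b' (idx 1), next='b' -> output (1, 'b'), add 'bb' as idx 3
Step 4: w='bb' (idx 3), next='b' -> output (3, 'b'), add 'bbb' as idx 4
Step 5: w='bb' (idx 3), end of input -> output (3, '')


Encoded: [(0, 'b'), (0, 'a'), (1, 'b'), (3, 'b'), (3, '')]


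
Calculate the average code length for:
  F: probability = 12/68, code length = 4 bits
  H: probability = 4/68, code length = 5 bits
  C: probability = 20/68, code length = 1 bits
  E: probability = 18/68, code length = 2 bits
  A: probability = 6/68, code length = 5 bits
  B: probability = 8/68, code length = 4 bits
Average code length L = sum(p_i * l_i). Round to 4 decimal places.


Weighted contributions p_i * l_i:
  F: (12/68) * 4 = 48/68
  H: (4/68) * 5 = 20/68
  C: (20/68) * 1 = 20/68
  E: (18/68) * 2 = 36/68
  A: (6/68) * 5 = 30/68
  B: (8/68) * 4 = 32/68
Sum = (48 + 20 + 20 + 36 + 30 + 32)/68 = 186/68

L = 186/68 = 2.7353 bits/symbol


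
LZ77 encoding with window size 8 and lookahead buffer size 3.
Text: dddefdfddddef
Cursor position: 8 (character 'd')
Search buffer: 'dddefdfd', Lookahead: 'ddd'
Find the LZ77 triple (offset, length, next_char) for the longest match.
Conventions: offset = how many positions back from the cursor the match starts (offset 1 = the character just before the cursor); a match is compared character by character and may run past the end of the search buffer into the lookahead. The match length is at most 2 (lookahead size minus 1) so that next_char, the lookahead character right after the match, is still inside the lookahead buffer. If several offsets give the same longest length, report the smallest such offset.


Try each offset into the search buffer:
  offset=1 (pos 7, char 'd'): match length 2
  offset=2 (pos 6, char 'f'): match length 0
  offset=3 (pos 5, char 'd'): match length 1
  offset=4 (pos 4, char 'f'): match length 0
  offset=5 (pos 3, char 'e'): match length 0
  offset=6 (pos 2, char 'd'): match length 1
  offset=7 (pos 1, char 'd'): match length 2
  offset=8 (pos 0, char 'd'): match length 2
Longest match has length 2, found at offsets 1, 7, 8; take the smallest, offset 1.
next_char = character at position 8 + 2 = 10 -> 'd'

Best match: offset=1, length=2 (matching 'dd' starting at position 7)
LZ77 triple: (1, 2, 'd')


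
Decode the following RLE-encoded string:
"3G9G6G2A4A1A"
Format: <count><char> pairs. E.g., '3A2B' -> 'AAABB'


Expanding each <count><char> pair:
  3G -> 'GGG'
  9G -> 'GGGGGGGGG'
  6G -> 'GGGGGG'
  2A -> 'AA'
  4A -> 'AAAA'
  1A -> 'A'

Decoded = GGGGGGGGGGGGGGGGGGAAAAAAA


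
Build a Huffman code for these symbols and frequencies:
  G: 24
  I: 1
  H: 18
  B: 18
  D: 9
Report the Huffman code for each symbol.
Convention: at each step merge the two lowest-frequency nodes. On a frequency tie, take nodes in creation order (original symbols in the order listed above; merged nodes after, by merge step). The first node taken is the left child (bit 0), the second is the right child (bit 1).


Huffman tree construction:
Step 1: Merge I(1) + D(9) = 10
Step 2: Merge (I+D)(10) + H(18) = 28
Step 3: Merge B(18) + G(24) = 42
Step 4: Merge ((I+D)+H)(28) + (B+G)(42) = 70
Read each symbol's code off the tree from the root (left child = 0, right child = 1).

Codes:
  G: 11 (length 2)
  I: 000 (length 3)
  H: 01 (length 2)
  B: 10 (length 2)
  D: 001 (length 3)
Average code length: 150/70 = 2.1429 bits/symbol


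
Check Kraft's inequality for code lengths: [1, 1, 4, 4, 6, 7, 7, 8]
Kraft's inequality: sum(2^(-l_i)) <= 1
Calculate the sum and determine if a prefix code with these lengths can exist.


Sum = 2^(-1) + 2^(-1) + 2^(-4) + 2^(-4) + 2^(-6) + 2^(-7) + 2^(-7) + 2^(-8)
    = 0.5 + 0.5 + 0.0625 + 0.0625 + 0.015625 + 0.0078125 + 0.0078125 + 0.00390625
    = 297/256 = 1.16015625
Since 1.16015625 > 1, Kraft's inequality is NOT satisfied.
A prefix code with these lengths CANNOT exist.

Kraft sum = 1.16015625. Not satisfied.


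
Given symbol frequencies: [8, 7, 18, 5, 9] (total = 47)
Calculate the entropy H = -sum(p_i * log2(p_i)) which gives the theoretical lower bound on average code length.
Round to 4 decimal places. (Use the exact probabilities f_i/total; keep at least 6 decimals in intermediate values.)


Per-symbol terms -p_i * log2(p_i) with p_i = f_i/47:
  p = 8/47 = 0.170213: log2(p) = -2.554589, -p*log2(p) = 0.434824
  p = 7/47 = 0.148936: log2(p) = -2.747234, -p*log2(p) = 0.409163
  p = 18/47 = 0.382979: log2(p) = -1.384664, -p*log2(p) = 0.530297
  p = 5/47 = 0.106383: log2(p) = -3.232661, -p*log2(p) = 0.343900
  p = 9/47 = 0.191489: log2(p) = -2.384664, -p*log2(p) = 0.456638
H = 0.434824 + 0.409163 + 0.530297 + 0.343900 + 0.456638 = 2.174822

H = 2.1748 bits/symbol


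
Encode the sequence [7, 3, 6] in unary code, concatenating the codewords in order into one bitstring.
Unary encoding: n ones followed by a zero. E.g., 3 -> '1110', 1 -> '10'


Encode each number as n ones followed by a terminating 0:
  7 -> 11111110 (8 bits)
  3 -> 1110 (4 bits)
  6 -> 1111110 (7 bits)
Total length = 8 + 4 + 7 = 19 bits.

Unary([7, 3, 6]) = 1111111011101111110 (19 bits)


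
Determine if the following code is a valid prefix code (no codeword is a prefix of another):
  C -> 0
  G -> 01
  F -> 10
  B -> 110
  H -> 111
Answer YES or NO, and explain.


Checking each pair (does one codeword prefix another?):
  C='0' vs G='01': prefix -- VIOLATION

NO -- this is NOT a valid prefix code. C (0) is a prefix of G (01).


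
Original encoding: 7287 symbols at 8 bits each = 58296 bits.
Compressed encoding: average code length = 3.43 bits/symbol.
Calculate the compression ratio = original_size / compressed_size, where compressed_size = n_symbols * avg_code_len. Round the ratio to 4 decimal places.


original_size = n_symbols * orig_bits = 7287 * 8 = 58296 bits
compressed_size = n_symbols * avg_code_len = 7287 * 3.43 = 24994.41 bits
ratio = original_size / compressed_size = 58296 / 24994.41 = 2.3324

Compression ratio = 2.3324


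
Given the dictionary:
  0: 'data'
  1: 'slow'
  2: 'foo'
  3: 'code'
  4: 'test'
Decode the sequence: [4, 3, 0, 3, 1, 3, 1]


Look up each index in the dictionary:
  4 -> 'test'
  3 -> 'code'
  0 -> 'data'
  3 -> 'code'
  1 -> 'slow'
  3 -> 'code'
  1 -> 'slow'

Decoded: "test code data code slow code slow"


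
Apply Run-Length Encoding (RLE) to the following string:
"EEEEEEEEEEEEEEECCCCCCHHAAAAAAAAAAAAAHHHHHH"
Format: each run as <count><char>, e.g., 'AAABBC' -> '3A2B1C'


Scanning runs left to right:
  i=0: run of 'E' x 15 -> '15E'
  i=15: run of 'C' x 6 -> '6C'
  i=21: run of 'H' x 2 -> '2H'
  i=23: run of 'A' x 13 -> '13A'
  i=36: run of 'H' x 6 -> '6H'

RLE = 15E6C2H13A6H
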